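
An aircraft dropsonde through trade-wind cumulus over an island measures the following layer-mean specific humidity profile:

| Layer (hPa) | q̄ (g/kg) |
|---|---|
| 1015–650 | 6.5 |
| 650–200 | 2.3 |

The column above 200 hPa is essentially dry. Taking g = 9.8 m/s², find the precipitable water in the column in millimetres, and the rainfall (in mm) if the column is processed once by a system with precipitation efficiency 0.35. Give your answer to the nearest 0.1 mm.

Precipitable water is the column-integrated vapour mass per unit area: PW = (1/g) Σ q̄ Δp, with q in kg/kg and Δp in Pa (1 kg/m² of water = 1 mm).
Layer 1015–650 hPa: Δp = 365 hPa = 36500 Pa, q̄ = 0.0065 kg/kg → 0.0065 × 36500 / 9.8 = 24.21 mm
Layer 650–200 hPa: Δp = 450 hPa = 45000 Pa, q̄ = 0.0023 kg/kg → 0.0023 × 45000 / 9.8 = 10.56 mm
PW = 24.21 + 10.56 = 34.77 ≈ 34.8 mm.
Rainfall = ε × PW = 0.35 × 34.8 = 12.2 mm.

PW ≈ 34.8 mm; rainfall ≈ 12.2 mm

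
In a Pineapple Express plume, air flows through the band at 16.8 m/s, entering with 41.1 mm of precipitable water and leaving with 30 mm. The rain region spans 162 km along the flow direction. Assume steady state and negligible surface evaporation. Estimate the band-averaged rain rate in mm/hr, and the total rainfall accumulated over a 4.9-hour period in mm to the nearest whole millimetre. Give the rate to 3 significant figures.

R ≈ 4.14 mm/hr; total ≈ 20 mm

Column moisture flux per unit crosswind length is F = V × PW.
Inflow: F_in = 16.8 × 41.1 = 690.48 mm·m/s
Outflow: F_out = 16.8 × 30 = 504 mm·m/s
Steady-state rate R = (F_in − F_out)/L = (690.48 − 504) / 162000 m = 1.151e-03 mm/s.
R = 1.151e-03 × 3600 = 4.14 mm/hr.
Over 4.9 h: total = 4.14 × 4.9 = 20.286 ≈ 20 mm.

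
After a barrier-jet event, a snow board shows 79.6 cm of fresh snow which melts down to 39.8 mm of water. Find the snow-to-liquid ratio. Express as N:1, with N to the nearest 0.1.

ratio ≈ 20.0

Ratio = snow depth / SWE = 796 mm / 39.8 mm = 20.0, i.e. 20.0:1.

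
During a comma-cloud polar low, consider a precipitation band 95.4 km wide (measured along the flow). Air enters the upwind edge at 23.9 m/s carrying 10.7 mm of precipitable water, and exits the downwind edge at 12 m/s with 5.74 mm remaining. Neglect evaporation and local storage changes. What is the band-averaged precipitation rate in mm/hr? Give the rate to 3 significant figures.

Column moisture flux per unit crosswind length is F = V × PW.
Inflow: F_in = 23.9 × 10.7 = 255.73 mm·m/s
Outflow: F_out = 12 × 5.74 = 68.88 mm·m/s
Steady-state rate R = (F_in − F_out)/L = (255.73 − 68.88) / 95400 m = 1.959e-03 mm/s.
R = 1.959e-03 × 3600 = 7.05 mm/hr.

R ≈ 7.05 mm/hr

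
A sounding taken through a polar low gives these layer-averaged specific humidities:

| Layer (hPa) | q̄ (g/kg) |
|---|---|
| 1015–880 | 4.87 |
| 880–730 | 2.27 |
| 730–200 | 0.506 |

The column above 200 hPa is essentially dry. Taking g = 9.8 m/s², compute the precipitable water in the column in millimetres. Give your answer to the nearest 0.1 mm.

PW ≈ 12.9 mm

Precipitable water is the column-integrated vapour mass per unit area: PW = (1/g) Σ q̄ Δp, with q in kg/kg and Δp in Pa (1 kg/m² of water = 1 mm).
Layer 1015–880 hPa: Δp = 135 hPa = 13500 Pa, q̄ = 0.00487 kg/kg → 0.00487 × 13500 / 9.8 = 6.71 mm
Layer 880–730 hPa: Δp = 150 hPa = 15000 Pa, q̄ = 0.00227 kg/kg → 0.00227 × 15000 / 9.8 = 3.47 mm
Layer 730–200 hPa: Δp = 530 hPa = 53000 Pa, q̄ = 0.000506 kg/kg → 0.000506 × 53000 / 9.8 = 2.74 mm
PW = 6.71 + 3.47 + 2.74 = 12.92 ≈ 12.9 mm.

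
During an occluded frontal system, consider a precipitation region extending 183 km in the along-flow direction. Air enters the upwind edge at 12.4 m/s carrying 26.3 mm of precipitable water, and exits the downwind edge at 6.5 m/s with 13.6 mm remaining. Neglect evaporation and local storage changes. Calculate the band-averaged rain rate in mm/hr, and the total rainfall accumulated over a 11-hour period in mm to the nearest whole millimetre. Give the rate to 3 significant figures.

Column moisture flux per unit crosswind length is F = V × PW.
Inflow: F_in = 12.4 × 26.3 = 326.12 mm·m/s
Outflow: F_out = 6.5 × 13.6 = 88.4 mm·m/s
Steady-state rate R = (F_in − F_out)/L = (326.12 − 88.4) / 183000 m = 1.299e-03 mm/s.
R = 1.299e-03 × 3600 = 4.68 mm/hr.
Over 11 h: total = 4.68 × 11 = 51.48 ≈ 51 mm.

R ≈ 4.68 mm/hr; total ≈ 51 mm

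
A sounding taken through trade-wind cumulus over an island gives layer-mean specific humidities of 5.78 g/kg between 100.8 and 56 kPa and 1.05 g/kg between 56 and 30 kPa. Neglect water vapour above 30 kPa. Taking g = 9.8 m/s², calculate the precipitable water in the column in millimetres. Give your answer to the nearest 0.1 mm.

PW ≈ 29.2 mm

Precipitable water is the column-integrated vapour mass per unit area: PW = (1/g) Σ q̄ Δp, with q in kg/kg and Δp in Pa (1 kg/m² of water = 1 mm).
Layer 100.8–56 kPa: Δp = 448 hPa = 44800 Pa, q̄ = 0.00578 kg/kg → 0.00578 × 44800 / 9.8 = 26.42 mm
Layer 56–30 kPa: Δp = 260 hPa = 26000 Pa, q̄ = 0.00105 kg/kg → 0.00105 × 26000 / 9.8 = 2.79 mm
PW = 26.42 + 2.79 = 29.21 ≈ 29.2 mm.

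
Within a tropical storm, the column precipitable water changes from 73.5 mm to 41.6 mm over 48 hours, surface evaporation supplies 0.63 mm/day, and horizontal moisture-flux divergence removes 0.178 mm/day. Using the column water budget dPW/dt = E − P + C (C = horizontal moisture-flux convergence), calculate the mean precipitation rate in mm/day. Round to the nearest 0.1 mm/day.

dPW/dt = (41.6 − 73.5) mm / (48/24 day) = -15.950 mm/day.
P = E + C − dPW/dt = 0.63 + (-0.178) − (-15.950) = 16.4 mm/day.

P ≈ 16.4 mm/day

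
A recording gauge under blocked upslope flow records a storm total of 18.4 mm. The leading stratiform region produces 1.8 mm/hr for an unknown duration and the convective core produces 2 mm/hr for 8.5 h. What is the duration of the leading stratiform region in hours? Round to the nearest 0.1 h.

duration ≈ 0.8 h

Known phases: 2 × 8.5 = 17 mm.
Remaining depth = 18.4 − 17 = 1.4 mm.
Duration = 1.4 / 1.8 = 0.8 h.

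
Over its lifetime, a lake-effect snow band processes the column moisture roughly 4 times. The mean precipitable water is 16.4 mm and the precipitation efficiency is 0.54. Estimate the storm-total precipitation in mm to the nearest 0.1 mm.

Each cycle deposits ε × PW = 0.54 × 16.4 = 8.856 mm.
Over 4 cycles: 4 × 8.856 = 35.4 mm.

precipitation ≈ 35.4 mm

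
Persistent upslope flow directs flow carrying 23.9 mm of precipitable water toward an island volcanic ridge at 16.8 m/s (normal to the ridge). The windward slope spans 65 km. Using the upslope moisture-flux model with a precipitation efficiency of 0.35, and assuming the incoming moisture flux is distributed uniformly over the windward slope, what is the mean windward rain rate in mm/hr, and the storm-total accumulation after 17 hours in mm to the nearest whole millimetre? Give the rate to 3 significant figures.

R ≈ 7.78 mm/hr; total ≈ 132 mm

Incoming column moisture flux per unit ridge length: F = V × PW = 16.8 × 23.9 = 401.52 mm·m/s.
Spread over the 65 km slope with efficiency ε = 0.35: R = ε·F/W = 0.35 × 401.52 / 65000 m = 2.162e-03 mm/s.
R = 2.162e-03 × 3600 = 7.78 mm/hr.
Over 17 h: total = 7.78 × 17 = 132.26 ≈ 132 mm.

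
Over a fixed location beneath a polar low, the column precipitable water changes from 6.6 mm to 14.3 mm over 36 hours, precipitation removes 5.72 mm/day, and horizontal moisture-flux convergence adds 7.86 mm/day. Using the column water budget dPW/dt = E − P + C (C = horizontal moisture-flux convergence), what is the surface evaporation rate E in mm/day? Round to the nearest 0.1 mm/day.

E ≈ 3.0 mm/day

dPW/dt = (14.3 − 6.6) mm / (36/24 day) = +5.133 mm/day.
E = dPW/dt + P − C = (+5.133) + 5.72 − (7.86) = 3.0 mm/day.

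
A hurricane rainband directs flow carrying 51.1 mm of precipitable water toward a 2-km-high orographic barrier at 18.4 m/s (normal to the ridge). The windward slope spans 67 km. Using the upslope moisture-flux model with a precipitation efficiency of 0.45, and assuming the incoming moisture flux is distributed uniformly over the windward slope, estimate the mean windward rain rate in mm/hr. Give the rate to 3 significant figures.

R ≈ 22.7 mm/hr

Incoming column moisture flux per unit ridge length: F = V × PW = 18.4 × 51.1 = 940.24 mm·m/s.
Spread over the 67 km slope with efficiency ε = 0.45: R = ε·F/W = 0.45 × 940.24 / 67000 m = 6.315e-03 mm/s.
R = 6.315e-03 × 3600 = 22.7 mm/hr.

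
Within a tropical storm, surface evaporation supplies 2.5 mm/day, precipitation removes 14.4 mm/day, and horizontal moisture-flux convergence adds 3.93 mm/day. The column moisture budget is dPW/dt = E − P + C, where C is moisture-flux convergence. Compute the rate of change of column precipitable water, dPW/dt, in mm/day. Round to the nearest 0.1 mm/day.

dPW/dt ≈ -8.0 mm/day

dPW/dt = E − P + C = 2.5 − 14.4 + (3.93) = -8.0 mm/day.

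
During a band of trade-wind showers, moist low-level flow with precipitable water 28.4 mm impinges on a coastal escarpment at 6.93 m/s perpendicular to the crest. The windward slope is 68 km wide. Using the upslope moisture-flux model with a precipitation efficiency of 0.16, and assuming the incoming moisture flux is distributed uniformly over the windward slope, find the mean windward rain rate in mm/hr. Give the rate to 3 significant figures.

Incoming column moisture flux per unit ridge length: F = V × PW = 6.93 × 28.4 = 196.812 mm·m/s.
Spread over the 68 km slope with efficiency ε = 0.16: R = ε·F/W = 0.16 × 196.812 / 68000 m = 4.631e-04 mm/s.
R = 4.631e-04 × 3600 = 1.67 mm/hr.

R ≈ 1.67 mm/hr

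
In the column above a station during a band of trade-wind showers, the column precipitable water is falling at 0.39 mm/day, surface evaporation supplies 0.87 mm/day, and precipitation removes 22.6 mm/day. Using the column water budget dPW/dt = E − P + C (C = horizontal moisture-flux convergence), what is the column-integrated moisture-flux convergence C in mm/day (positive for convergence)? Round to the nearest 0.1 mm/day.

dPW/dt = -0.39 mm/day.
C = dPW/dt − E + P = (-0.39) − 0.87 + 22.6 = 21.3 mm/day.

C ≈ 21.3 mm/day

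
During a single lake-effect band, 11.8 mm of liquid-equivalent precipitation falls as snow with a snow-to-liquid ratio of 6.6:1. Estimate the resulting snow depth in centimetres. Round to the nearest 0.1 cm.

snow depth ≈ 7.8 cm

Snow depth = liquid × ratio = 11.8 mm × 6.6 = 77.88 mm = 7.8 cm.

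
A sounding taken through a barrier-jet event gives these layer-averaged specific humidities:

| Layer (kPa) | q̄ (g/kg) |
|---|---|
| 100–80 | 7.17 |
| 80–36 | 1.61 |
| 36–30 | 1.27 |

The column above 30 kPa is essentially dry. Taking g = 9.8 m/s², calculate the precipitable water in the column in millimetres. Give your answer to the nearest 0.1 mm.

Precipitable water is the column-integrated vapour mass per unit area: PW = (1/g) Σ q̄ Δp, with q in kg/kg and Δp in Pa (1 kg/m² of water = 1 mm).
Layer 100–80 kPa: Δp = 200 hPa = 20000 Pa, q̄ = 0.00717 kg/kg → 0.00717 × 20000 / 9.8 = 14.63 mm
Layer 80–36 kPa: Δp = 440 hPa = 44000 Pa, q̄ = 0.00161 kg/kg → 0.00161 × 44000 / 9.8 = 7.23 mm
Layer 36–30 kPa: Δp = 60 hPa = 6000 Pa, q̄ = 0.00127 kg/kg → 0.00127 × 6000 / 9.8 = 0.78 mm
PW = 14.63 + 7.23 + 0.78 = 22.64 ≈ 22.6 mm.

PW ≈ 22.6 mm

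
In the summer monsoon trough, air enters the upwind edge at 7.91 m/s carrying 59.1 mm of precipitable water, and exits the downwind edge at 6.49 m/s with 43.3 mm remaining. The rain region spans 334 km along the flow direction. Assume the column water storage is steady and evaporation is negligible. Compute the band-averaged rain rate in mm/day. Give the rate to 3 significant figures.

Column moisture flux per unit crosswind length is F = V × PW.
Inflow: F_in = 7.91 × 59.1 = 467.481 mm·m/s
Outflow: F_out = 6.49 × 43.3 = 281.017 mm·m/s
Steady-state rate R = (F_in − F_out)/L = (467.481 − 281.017) / 334000 m = 5.583e-04 mm/s.
R = 5.583e-04 × 3600 × 24 = 48.2 mm/day.

R ≈ 48.2 mm/day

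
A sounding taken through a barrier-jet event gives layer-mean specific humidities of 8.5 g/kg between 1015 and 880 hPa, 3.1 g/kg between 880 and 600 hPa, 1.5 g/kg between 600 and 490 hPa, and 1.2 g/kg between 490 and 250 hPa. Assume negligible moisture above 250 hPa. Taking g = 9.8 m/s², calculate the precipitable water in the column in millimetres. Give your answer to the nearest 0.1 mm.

PW ≈ 25.2 mm

Precipitable water is the column-integrated vapour mass per unit area: PW = (1/g) Σ q̄ Δp, with q in kg/kg and Δp in Pa (1 kg/m² of water = 1 mm).
Layer 1015–880 hPa: Δp = 135 hPa = 13500 Pa, q̄ = 0.0085 kg/kg → 0.0085 × 13500 / 9.8 = 11.71 mm
Layer 880–600 hPa: Δp = 280 hPa = 28000 Pa, q̄ = 0.0031 kg/kg → 0.0031 × 28000 / 9.8 = 8.86 mm
Layer 600–490 hPa: Δp = 110 hPa = 11000 Pa, q̄ = 0.0015 kg/kg → 0.0015 × 11000 / 9.8 = 1.68 mm
Layer 490–250 hPa: Δp = 240 hPa = 24000 Pa, q̄ = 0.0012 kg/kg → 0.0012 × 24000 / 9.8 = 2.94 mm
PW = 11.71 + 8.86 + 1.68 + 2.94 = 25.19 ≈ 25.2 mm.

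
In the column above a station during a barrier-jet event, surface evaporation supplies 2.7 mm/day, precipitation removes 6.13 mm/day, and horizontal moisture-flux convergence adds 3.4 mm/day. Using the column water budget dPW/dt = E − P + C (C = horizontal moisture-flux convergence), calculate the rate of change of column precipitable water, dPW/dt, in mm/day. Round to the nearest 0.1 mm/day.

dPW/dt = E − P + C = 2.7 − 6.13 + (3.4) = 0.0 mm/day.

dPW/dt ≈ 0.0 mm/day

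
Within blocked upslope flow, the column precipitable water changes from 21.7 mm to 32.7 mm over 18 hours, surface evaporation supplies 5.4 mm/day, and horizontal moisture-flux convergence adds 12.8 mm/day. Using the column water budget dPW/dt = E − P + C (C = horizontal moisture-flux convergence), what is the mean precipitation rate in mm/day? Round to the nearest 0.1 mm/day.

P ≈ 3.5 mm/day

dPW/dt = (32.7 − 21.7) mm / (18/24 day) = +14.667 mm/day.
P = E + C − dPW/dt = 5.4 + (12.8) − (+14.667) = 3.5 mm/day.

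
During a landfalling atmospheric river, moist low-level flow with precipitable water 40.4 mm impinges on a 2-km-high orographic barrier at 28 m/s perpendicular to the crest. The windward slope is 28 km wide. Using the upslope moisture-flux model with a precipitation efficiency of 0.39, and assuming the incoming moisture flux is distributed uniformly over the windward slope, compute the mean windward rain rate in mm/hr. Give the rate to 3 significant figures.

R ≈ 56.7 mm/hr

Incoming column moisture flux per unit ridge length: F = V × PW = 28 × 40.4 = 1131.2 mm·m/s.
Spread over the 28 km slope with efficiency ε = 0.39: R = ε·F/W = 0.39 × 1131.2 / 28000 m = 1.576e-02 mm/s.
R = 1.576e-02 × 3600 = 56.7 mm/hr.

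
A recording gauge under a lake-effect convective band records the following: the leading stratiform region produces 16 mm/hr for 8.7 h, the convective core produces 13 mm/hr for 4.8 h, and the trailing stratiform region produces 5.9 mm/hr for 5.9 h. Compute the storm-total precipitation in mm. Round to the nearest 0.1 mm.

Total = Σ Rᵢ Δtᵢ = 16 × 8.7 + 13 × 4.8 + 5.9 × 5.9
      = 139.2 + 62.4 + 34.81 = 236.4 mm.

total ≈ 236.4 mm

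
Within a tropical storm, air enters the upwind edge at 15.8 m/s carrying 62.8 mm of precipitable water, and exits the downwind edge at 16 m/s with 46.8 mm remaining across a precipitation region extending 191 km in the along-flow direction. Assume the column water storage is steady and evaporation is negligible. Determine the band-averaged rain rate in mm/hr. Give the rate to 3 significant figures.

R ≈ 4.59 mm/hr

Column moisture flux per unit crosswind length is F = V × PW.
Inflow: F_in = 15.8 × 62.8 = 992.24 mm·m/s
Outflow: F_out = 16 × 46.8 = 748.8 mm·m/s
Steady-state rate R = (F_in − F_out)/L = (992.24 − 748.8) / 191000 m = 1.275e-03 mm/s.
R = 1.275e-03 × 3600 = 4.59 mm/hr.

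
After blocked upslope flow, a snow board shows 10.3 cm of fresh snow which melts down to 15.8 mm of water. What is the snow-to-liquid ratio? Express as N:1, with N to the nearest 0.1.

Ratio = snow depth / SWE = 103 mm / 15.8 mm = 6.5, i.e. 6.5:1.

ratio ≈ 6.5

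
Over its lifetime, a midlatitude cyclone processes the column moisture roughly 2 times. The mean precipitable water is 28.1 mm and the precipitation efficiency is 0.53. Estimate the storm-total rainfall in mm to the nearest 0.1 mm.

rainfall ≈ 29.8 mm

Each cycle deposits ε × PW = 0.53 × 28.1 = 14.893 mm.
Over 2 cycles: 2 × 14.893 = 29.8 mm.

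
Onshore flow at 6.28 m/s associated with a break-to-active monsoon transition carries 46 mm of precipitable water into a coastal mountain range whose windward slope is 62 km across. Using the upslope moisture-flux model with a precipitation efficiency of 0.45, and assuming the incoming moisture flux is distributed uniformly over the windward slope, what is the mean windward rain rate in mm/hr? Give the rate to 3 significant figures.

R ≈ 7.55 mm/hr

Incoming column moisture flux per unit ridge length: F = V × PW = 6.28 × 46 = 288.88 mm·m/s.
Spread over the 62 km slope with efficiency ε = 0.45: R = ε·F/W = 0.45 × 288.88 / 62000 m = 2.097e-03 mm/s.
R = 2.097e-03 × 3600 = 7.55 mm/hr.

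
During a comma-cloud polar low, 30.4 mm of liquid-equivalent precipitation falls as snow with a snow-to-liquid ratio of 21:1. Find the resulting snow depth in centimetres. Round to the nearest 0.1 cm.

snow depth ≈ 63.8 cm

Snow depth = liquid × ratio = 30.4 mm × 21 = 638.4 mm = 63.8 cm.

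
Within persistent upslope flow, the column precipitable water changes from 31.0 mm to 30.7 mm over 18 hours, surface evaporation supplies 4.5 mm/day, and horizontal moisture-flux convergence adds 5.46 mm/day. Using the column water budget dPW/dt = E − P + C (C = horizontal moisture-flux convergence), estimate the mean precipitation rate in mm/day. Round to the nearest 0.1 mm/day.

dPW/dt = (30.7 − 31.0) mm / (18/24 day) = -0.400 mm/day.
P = E + C − dPW/dt = 4.5 + (5.46) − (-0.400) = 10.4 mm/day.

P ≈ 10.4 mm/day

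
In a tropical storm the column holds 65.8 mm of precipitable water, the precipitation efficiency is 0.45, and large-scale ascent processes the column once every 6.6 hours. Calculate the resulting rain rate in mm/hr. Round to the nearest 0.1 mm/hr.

R ≈ 4.5 mm/hr

Each overturning extracts ε × PW = 0.45 × 65.8 = 29.61 mm.
Rate = ε·PW / τ = 29.61 / 6.6 h = 4.5 mm/hr.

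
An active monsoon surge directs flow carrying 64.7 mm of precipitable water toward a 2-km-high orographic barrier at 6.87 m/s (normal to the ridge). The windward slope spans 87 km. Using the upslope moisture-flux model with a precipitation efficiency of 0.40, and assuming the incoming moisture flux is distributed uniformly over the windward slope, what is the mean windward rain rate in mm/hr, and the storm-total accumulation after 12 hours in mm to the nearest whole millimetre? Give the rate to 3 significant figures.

R ≈ 7.36 mm/hr; total ≈ 88 mm

Incoming column moisture flux per unit ridge length: F = V × PW = 6.87 × 64.7 = 444.489 mm·m/s.
Spread over the 87 km slope with efficiency ε = 0.40: R = ε·F/W = 0.40 × 444.489 / 87000 m = 2.044e-03 mm/s.
R = 2.044e-03 × 3600 = 7.36 mm/hr.
Over 12 h: total = 7.36 × 12 = 88.32 ≈ 88 mm.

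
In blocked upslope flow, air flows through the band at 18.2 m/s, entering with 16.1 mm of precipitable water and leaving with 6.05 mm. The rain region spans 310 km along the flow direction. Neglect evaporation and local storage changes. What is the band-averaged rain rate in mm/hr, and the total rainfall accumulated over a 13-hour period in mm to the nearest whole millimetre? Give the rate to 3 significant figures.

Column moisture flux per unit crosswind length is F = V × PW.
Inflow: F_in = 18.2 × 16.1 = 293.02 mm·m/s
Outflow: F_out = 18.2 × 6.05 = 110.11 mm·m/s
Steady-state rate R = (F_in − F_out)/L = (293.02 − 110.11) / 310000 m = 5.900e-04 mm/s.
R = 5.900e-04 × 3600 = 2.12 mm/hr.
Over 13 h: total = 2.12 × 13 = 27.56 ≈ 28 mm.

R ≈ 2.12 mm/hr; total ≈ 28 mm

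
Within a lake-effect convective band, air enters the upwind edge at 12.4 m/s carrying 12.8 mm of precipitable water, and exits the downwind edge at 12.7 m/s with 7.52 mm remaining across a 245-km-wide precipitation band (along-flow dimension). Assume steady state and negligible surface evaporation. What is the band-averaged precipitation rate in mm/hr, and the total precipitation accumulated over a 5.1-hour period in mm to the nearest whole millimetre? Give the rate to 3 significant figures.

Column moisture flux per unit crosswind length is F = V × PW.
Inflow: F_in = 12.4 × 12.8 = 158.72 mm·m/s
Outflow: F_out = 12.7 × 7.52 = 95.504 mm·m/s
Steady-state rate R = (F_in − F_out)/L = (158.72 − 95.504) / 245000 m = 2.580e-04 mm/s.
R = 2.580e-04 × 3600 = 0.929 mm/hr.
Over 5.1 h: total = 0.929 × 5.1 = 4.7379 ≈ 5 mm.

R ≈ 0.929 mm/hr; total ≈ 5 mm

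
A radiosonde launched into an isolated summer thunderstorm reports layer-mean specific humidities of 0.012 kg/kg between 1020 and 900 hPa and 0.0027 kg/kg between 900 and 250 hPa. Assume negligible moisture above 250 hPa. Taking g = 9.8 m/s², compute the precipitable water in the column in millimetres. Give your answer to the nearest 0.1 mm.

PW ≈ 32.6 mm

Precipitable water is the column-integrated vapour mass per unit area: PW = (1/g) Σ q̄ Δp, with q in kg/kg and Δp in Pa (1 kg/m² of water = 1 mm).
Layer 1020–900 hPa: Δp = 120 hPa = 12000 Pa, q̄ = 0.012 kg/kg → 0.012 × 12000 / 9.8 = 14.69 mm
Layer 900–250 hPa: Δp = 650 hPa = 65000 Pa, q̄ = 0.0027 kg/kg → 0.0027 × 65000 / 9.8 = 17.91 mm
PW = 14.69 + 17.91 = 32.60 ≈ 32.6 mm.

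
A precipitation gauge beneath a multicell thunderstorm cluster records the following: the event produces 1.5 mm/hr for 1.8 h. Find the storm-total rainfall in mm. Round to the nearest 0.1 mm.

Total = Σ Rᵢ Δtᵢ = 1.5 × 1.8
      = 2.7 = 2.7 mm.

total ≈ 2.7 mm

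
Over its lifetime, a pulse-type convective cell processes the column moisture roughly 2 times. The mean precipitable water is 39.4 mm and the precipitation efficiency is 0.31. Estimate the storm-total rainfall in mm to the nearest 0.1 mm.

Each cycle deposits ε × PW = 0.31 × 39.4 = 12.214 mm.
Over 2 cycles: 2 × 12.214 = 24.4 mm.

rainfall ≈ 24.4 mm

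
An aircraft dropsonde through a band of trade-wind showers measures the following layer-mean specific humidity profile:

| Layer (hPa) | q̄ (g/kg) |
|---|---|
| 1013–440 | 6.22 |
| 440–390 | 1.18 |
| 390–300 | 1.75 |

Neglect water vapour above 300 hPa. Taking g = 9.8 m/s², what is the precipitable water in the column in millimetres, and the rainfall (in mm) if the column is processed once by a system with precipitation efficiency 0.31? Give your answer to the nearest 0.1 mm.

PW ≈ 38.6 mm; rainfall ≈ 12.0 mm

Precipitable water is the column-integrated vapour mass per unit area: PW = (1/g) Σ q̄ Δp, with q in kg/kg and Δp in Pa (1 kg/m² of water = 1 mm).
Layer 1013–440 hPa: Δp = 573 hPa = 57300 Pa, q̄ = 0.00622 kg/kg → 0.00622 × 57300 / 9.8 = 36.37 mm
Layer 440–390 hPa: Δp = 50 hPa = 5000 Pa, q̄ = 0.00118 kg/kg → 0.00118 × 5000 / 9.8 = 0.60 mm
Layer 390–300 hPa: Δp = 90 hPa = 9000 Pa, q̄ = 0.00175 kg/kg → 0.00175 × 9000 / 9.8 = 1.61 mm
PW = 36.37 + 0.60 + 1.61 = 38.58 ≈ 38.6 mm.
Rainfall = ε × PW = 0.31 × 38.6 = 12.0 mm.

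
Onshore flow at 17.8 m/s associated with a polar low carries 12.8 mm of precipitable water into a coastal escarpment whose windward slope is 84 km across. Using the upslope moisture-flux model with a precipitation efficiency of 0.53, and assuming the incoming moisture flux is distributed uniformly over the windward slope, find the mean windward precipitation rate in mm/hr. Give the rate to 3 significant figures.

Incoming column moisture flux per unit ridge length: F = V × PW = 17.8 × 12.8 = 227.84 mm·m/s.
Spread over the 84 km slope with efficiency ε = 0.53: R = ε·F/W = 0.53 × 227.84 / 84000 m = 1.438e-03 mm/s.
R = 1.438e-03 × 3600 = 5.18 mm/hr.

R ≈ 5.18 mm/hr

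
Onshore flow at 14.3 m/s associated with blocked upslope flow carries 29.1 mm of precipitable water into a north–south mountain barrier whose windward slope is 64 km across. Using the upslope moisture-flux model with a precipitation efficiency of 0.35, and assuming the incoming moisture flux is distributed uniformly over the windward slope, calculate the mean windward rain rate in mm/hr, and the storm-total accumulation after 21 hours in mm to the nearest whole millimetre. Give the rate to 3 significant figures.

R ≈ 8.19 mm/hr; total ≈ 172 mm

Incoming column moisture flux per unit ridge length: F = V × PW = 14.3 × 29.1 = 416.13 mm·m/s.
Spread over the 64 km slope with efficiency ε = 0.35: R = ε·F/W = 0.35 × 416.13 / 64000 m = 2.276e-03 mm/s.
R = 2.276e-03 × 3600 = 8.19 mm/hr.
Over 21 h: total = 8.19 × 21 = 171.99 ≈ 172 mm.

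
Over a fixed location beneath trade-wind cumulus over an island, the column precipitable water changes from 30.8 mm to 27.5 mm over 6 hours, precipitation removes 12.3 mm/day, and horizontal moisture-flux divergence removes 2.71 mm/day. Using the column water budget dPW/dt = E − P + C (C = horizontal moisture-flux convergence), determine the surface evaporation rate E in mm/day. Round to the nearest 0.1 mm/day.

dPW/dt = (27.5 − 30.8) mm / (6/24 day) = -13.200 mm/day.
E = dPW/dt + P − C = (-13.200) + 12.3 − (-2.71) = 1.8 mm/day.

E ≈ 1.8 mm/day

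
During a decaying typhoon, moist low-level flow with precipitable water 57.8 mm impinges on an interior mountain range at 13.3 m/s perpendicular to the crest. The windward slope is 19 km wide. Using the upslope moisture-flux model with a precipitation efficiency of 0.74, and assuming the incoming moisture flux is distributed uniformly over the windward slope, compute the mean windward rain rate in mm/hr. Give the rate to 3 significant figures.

R ≈ 108 mm/hr

Incoming column moisture flux per unit ridge length: F = V × PW = 13.3 × 57.8 = 768.74 mm·m/s.
Spread over the 19 km slope with efficiency ε = 0.74: R = ε·F/W = 0.74 × 768.74 / 19000 m = 2.994e-02 mm/s.
R = 2.994e-02 × 3600 = 108 mm/hr.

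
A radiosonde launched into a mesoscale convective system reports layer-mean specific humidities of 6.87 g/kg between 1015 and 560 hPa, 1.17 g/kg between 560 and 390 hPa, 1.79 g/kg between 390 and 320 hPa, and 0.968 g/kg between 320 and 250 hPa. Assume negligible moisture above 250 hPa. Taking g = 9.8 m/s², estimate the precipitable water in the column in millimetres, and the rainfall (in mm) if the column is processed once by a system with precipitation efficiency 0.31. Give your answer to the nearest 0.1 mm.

Precipitable water is the column-integrated vapour mass per unit area: PW = (1/g) Σ q̄ Δp, with q in kg/kg and Δp in Pa (1 kg/m² of water = 1 mm).
Layer 1015–560 hPa: Δp = 455 hPa = 45500 Pa, q̄ = 0.00687 kg/kg → 0.00687 × 45500 / 9.8 = 31.90 mm
Layer 560–390 hPa: Δp = 170 hPa = 17000 Pa, q̄ = 0.00117 kg/kg → 0.00117 × 17000 / 9.8 = 2.03 mm
Layer 390–320 hPa: Δp = 70 hPa = 7000 Pa, q̄ = 0.00179 kg/kg → 0.00179 × 7000 / 9.8 = 1.28 mm
Layer 320–250 hPa: Δp = 70 hPa = 7000 Pa, q̄ = 0.000968 kg/kg → 0.000968 × 7000 / 9.8 = 0.69 mm
PW = 31.90 + 2.03 + 1.28 + 0.69 = 35.90 ≈ 35.9 mm.
Rainfall = ε × PW = 0.31 × 35.9 = 11.1 mm.

PW ≈ 35.9 mm; rainfall ≈ 11.1 mm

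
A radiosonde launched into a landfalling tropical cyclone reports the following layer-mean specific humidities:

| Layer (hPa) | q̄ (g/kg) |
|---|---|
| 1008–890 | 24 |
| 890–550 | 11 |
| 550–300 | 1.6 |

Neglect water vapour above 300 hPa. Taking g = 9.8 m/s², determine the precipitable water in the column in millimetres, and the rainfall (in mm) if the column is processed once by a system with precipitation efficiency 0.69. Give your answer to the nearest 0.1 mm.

Precipitable water is the column-integrated vapour mass per unit area: PW = (1/g) Σ q̄ Δp, with q in kg/kg and Δp in Pa (1 kg/m² of water = 1 mm).
Layer 1008–890 hPa: Δp = 118 hPa = 11800 Pa, q̄ = 0.024 kg/kg → 0.024 × 11800 / 9.8 = 28.90 mm
Layer 890–550 hPa: Δp = 340 hPa = 34000 Pa, q̄ = 0.011 kg/kg → 0.011 × 34000 / 9.8 = 38.16 mm
Layer 550–300 hPa: Δp = 250 hPa = 25000 Pa, q̄ = 0.0016 kg/kg → 0.0016 × 25000 / 9.8 = 4.08 mm
PW = 28.90 + 38.16 + 4.08 = 71.14 ≈ 71.1 mm.
Rainfall = ε × PW = 0.69 × 71.1 = 49.1 mm.

PW ≈ 71.1 mm; rainfall ≈ 49.1 mm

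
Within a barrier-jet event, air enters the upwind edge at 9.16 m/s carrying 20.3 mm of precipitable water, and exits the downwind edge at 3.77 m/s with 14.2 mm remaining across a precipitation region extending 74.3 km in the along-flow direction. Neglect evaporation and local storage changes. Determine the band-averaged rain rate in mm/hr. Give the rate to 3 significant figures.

Column moisture flux per unit crosswind length is F = V × PW.
Inflow: F_in = 9.16 × 20.3 = 185.948 mm·m/s
Outflow: F_out = 3.77 × 14.2 = 53.534 mm·m/s
Steady-state rate R = (F_in − F_out)/L = (185.948 − 53.534) / 74300 m = 1.782e-03 mm/s.
R = 1.782e-03 × 3600 = 6.42 mm/hr.

R ≈ 6.42 mm/hr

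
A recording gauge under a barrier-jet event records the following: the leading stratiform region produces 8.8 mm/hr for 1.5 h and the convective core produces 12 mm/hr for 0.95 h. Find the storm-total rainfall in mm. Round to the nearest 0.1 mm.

total ≈ 24.6 mm

Total = Σ Rᵢ Δtᵢ = 8.8 × 1.5 + 12 × 0.95
      = 13.2 + 11.4 = 24.6 mm.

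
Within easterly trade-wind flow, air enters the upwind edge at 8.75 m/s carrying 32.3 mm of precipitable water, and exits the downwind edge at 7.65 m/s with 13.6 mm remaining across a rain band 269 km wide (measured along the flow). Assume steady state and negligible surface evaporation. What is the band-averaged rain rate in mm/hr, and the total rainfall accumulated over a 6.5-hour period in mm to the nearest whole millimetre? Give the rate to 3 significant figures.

Column moisture flux per unit crosswind length is F = V × PW.
Inflow: F_in = 8.75 × 32.3 = 282.625 mm·m/s
Outflow: F_out = 7.65 × 13.6 = 104.04 mm·m/s
Steady-state rate R = (F_in − F_out)/L = (282.625 − 104.04) / 269000 m = 6.639e-04 mm/s.
R = 6.639e-04 × 3600 = 2.39 mm/hr.
Over 6.5 h: total = 2.39 × 6.5 = 15.535 ≈ 16 mm.

R ≈ 2.39 mm/hr; total ≈ 16 mm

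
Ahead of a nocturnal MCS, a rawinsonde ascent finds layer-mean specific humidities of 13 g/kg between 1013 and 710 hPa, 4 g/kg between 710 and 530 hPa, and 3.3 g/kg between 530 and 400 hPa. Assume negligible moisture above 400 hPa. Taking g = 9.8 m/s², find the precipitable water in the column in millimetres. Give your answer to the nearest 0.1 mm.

Precipitable water is the column-integrated vapour mass per unit area: PW = (1/g) Σ q̄ Δp, with q in kg/kg and Δp in Pa (1 kg/m² of water = 1 mm).
Layer 1013–710 hPa: Δp = 303 hPa = 30300 Pa, q̄ = 0.013 kg/kg → 0.013 × 30300 / 9.8 = 40.19 mm
Layer 710–530 hPa: Δp = 180 hPa = 18000 Pa, q̄ = 0.004 kg/kg → 0.004 × 18000 / 9.8 = 7.35 mm
Layer 530–400 hPa: Δp = 130 hPa = 13000 Pa, q̄ = 0.0033 kg/kg → 0.0033 × 13000 / 9.8 = 4.38 mm
PW = 40.19 + 7.35 + 4.38 = 51.92 ≈ 51.9 mm.

PW ≈ 51.9 mm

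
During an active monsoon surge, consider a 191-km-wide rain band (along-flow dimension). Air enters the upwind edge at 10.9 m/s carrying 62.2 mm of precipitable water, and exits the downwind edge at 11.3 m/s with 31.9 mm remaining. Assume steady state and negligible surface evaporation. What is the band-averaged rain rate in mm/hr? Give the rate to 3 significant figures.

Column moisture flux per unit crosswind length is F = V × PW.
Inflow: F_in = 10.9 × 62.2 = 677.98 mm·m/s
Outflow: F_out = 11.3 × 31.9 = 360.47 mm·m/s
Steady-state rate R = (F_in − F_out)/L = (677.98 − 360.47) / 191000 m = 1.662e-03 mm/s.
R = 1.662e-03 × 3600 = 5.98 mm/hr.

R ≈ 5.98 mm/hr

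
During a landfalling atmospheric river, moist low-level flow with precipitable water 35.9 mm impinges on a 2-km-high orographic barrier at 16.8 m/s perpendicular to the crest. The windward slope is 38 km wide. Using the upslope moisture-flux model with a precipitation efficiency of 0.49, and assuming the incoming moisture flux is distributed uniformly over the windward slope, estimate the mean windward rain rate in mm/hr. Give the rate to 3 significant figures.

Incoming column moisture flux per unit ridge length: F = V × PW = 16.8 × 35.9 = 603.12 mm·m/s.
Spread over the 38 km slope with efficiency ε = 0.49: R = ε·F/W = 0.49 × 603.12 / 38000 m = 7.777e-03 mm/s.
R = 7.777e-03 × 3600 = 28.0 mm/hr.

R ≈ 28.0 mm/hr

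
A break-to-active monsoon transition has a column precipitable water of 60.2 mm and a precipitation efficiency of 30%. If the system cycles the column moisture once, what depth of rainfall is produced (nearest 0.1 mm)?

Rainfall = ε × PW = 0.30 × 60.2 = 18.1 mm.

rainfall ≈ 18.1 mm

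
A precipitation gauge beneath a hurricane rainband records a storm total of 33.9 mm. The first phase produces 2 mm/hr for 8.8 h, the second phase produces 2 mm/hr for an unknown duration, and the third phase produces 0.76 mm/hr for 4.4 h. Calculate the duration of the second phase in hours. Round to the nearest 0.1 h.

Known phases: 2 × 8.8 + 0.76 × 4.4 = 17.6 + 3.344 = 20.944 mm.
Remaining depth = 33.9 − 20.944 = 12.956 mm.
Duration = 12.956 / 2 = 6.5 h.

duration ≈ 6.5 h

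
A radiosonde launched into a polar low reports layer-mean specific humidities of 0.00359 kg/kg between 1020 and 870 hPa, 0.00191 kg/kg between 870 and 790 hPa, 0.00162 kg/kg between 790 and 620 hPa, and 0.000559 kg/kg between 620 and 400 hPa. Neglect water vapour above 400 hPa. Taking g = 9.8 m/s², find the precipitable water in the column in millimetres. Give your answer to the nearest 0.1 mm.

PW ≈ 11.1 mm

Precipitable water is the column-integrated vapour mass per unit area: PW = (1/g) Σ q̄ Δp, with q in kg/kg and Δp in Pa (1 kg/m² of water = 1 mm).
Layer 1020–870 hPa: Δp = 150 hPa = 15000 Pa, q̄ = 0.00359 kg/kg → 0.00359 × 15000 / 9.8 = 5.49 mm
Layer 870–790 hPa: Δp = 80 hPa = 8000 Pa, q̄ = 0.00191 kg/kg → 0.00191 × 8000 / 9.8 = 1.56 mm
Layer 790–620 hPa: Δp = 170 hPa = 17000 Pa, q̄ = 0.00162 kg/kg → 0.00162 × 17000 / 9.8 = 2.81 mm
Layer 620–400 hPa: Δp = 220 hPa = 22000 Pa, q̄ = 0.000559 kg/kg → 0.000559 × 22000 / 9.8 = 1.25 mm
PW = 5.49 + 1.56 + 2.81 + 1.25 = 11.11 ≈ 11.1 mm.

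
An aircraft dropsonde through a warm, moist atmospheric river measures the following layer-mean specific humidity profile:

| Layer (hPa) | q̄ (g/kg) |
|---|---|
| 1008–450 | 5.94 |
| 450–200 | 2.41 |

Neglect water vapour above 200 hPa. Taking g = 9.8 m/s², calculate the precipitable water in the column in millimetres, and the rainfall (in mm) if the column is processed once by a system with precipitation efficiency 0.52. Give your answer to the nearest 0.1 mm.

PW ≈ 40.0 mm; rainfall ≈ 20.8 mm

Precipitable water is the column-integrated vapour mass per unit area: PW = (1/g) Σ q̄ Δp, with q in kg/kg and Δp in Pa (1 kg/m² of water = 1 mm).
Layer 1008–450 hPa: Δp = 558 hPa = 55800 Pa, q̄ = 0.00594 kg/kg → 0.00594 × 55800 / 9.8 = 33.82 mm
Layer 450–200 hPa: Δp = 250 hPa = 25000 Pa, q̄ = 0.00241 kg/kg → 0.00241 × 25000 / 9.8 = 6.15 mm
PW = 33.82 + 6.15 = 39.97 ≈ 40.0 mm.
Rainfall = ε × PW = 0.52 × 40.0 = 20.8 mm.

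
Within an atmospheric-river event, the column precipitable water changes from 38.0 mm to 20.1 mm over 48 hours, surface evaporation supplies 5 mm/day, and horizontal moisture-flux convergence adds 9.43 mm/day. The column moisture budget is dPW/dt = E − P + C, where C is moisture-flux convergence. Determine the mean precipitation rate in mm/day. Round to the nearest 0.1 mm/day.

P ≈ 23.4 mm/day

dPW/dt = (20.1 − 38.0) mm / (48/24 day) = -8.950 mm/day.
P = E + C − dPW/dt = 5 + (9.43) − (-8.950) = 23.4 mm/day.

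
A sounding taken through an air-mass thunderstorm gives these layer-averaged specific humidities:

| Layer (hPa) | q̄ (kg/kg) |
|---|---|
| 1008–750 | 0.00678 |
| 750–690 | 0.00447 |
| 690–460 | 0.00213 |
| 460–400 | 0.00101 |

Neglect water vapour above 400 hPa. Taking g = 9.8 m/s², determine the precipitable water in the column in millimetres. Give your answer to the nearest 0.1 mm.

PW ≈ 26.2 mm

Precipitable water is the column-integrated vapour mass per unit area: PW = (1/g) Σ q̄ Δp, with q in kg/kg and Δp in Pa (1 kg/m² of water = 1 mm).
Layer 1008–750 hPa: Δp = 258 hPa = 25800 Pa, q̄ = 0.00678 kg/kg → 0.00678 × 25800 / 9.8 = 17.85 mm
Layer 750–690 hPa: Δp = 60 hPa = 6000 Pa, q̄ = 0.00447 kg/kg → 0.00447 × 6000 / 9.8 = 2.74 mm
Layer 690–460 hPa: Δp = 230 hPa = 23000 Pa, q̄ = 0.00213 kg/kg → 0.00213 × 23000 / 9.8 = 5.00 mm
Layer 460–400 hPa: Δp = 60 hPa = 6000 Pa, q̄ = 0.00101 kg/kg → 0.00101 × 6000 / 9.8 = 0.62 mm
PW = 17.85 + 2.74 + 5.00 + 0.62 = 26.21 ≈ 26.2 mm.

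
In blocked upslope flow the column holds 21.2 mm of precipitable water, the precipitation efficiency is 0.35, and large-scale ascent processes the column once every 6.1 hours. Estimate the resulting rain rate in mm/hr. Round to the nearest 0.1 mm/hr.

R ≈ 1.2 mm/hr

Each overturning extracts ε × PW = 0.35 × 21.2 = 7.42 mm.
Rate = ε·PW / τ = 7.42 / 6.1 h = 1.2 mm/hr.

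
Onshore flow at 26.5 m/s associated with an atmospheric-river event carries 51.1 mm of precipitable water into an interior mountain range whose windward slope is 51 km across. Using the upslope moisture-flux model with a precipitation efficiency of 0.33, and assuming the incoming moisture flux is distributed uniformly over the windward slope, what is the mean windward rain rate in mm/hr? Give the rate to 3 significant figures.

R ≈ 31.5 mm/hr

Incoming column moisture flux per unit ridge length: F = V × PW = 26.5 × 51.1 = 1354.15 mm·m/s.
Spread over the 51 km slope with efficiency ε = 0.33: R = ε·F/W = 0.33 × 1354.15 / 51000 m = 8.762e-03 mm/s.
R = 8.762e-03 × 3600 = 31.5 mm/hr.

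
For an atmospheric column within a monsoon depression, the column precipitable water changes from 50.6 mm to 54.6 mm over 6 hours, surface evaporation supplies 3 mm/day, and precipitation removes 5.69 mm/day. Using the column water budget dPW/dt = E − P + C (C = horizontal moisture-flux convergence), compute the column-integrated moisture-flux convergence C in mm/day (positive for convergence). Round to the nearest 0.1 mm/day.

dPW/dt = (54.6 − 50.6) mm / (6/24 day) = +16.000 mm/day.
C = dPW/dt − E + P = (+16.000) − 3 + 5.69 = 18.7 mm/day.

C ≈ 18.7 mm/day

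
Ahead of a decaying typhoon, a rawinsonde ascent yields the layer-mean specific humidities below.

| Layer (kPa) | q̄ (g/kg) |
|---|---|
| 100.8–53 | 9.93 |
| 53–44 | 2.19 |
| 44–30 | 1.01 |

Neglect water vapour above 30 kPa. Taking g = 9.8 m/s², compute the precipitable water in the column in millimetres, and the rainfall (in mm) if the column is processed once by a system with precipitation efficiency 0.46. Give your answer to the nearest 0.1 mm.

Precipitable water is the column-integrated vapour mass per unit area: PW = (1/g) Σ q̄ Δp, with q in kg/kg and Δp in Pa (1 kg/m² of water = 1 mm).
Layer 100.8–53 kPa: Δp = 478 hPa = 47800 Pa, q̄ = 0.00993 kg/kg → 0.00993 × 47800 / 9.8 = 48.43 mm
Layer 53–44 kPa: Δp = 90 hPa = 9000 Pa, q̄ = 0.00219 kg/kg → 0.00219 × 9000 / 9.8 = 2.01 mm
Layer 44–30 kPa: Δp = 140 hPa = 14000 Pa, q̄ = 0.00101 kg/kg → 0.00101 × 14000 / 9.8 = 1.44 mm
PW = 48.43 + 2.01 + 1.44 = 51.88 ≈ 51.9 mm.
Rainfall = ε × PW = 0.46 × 51.9 = 23.9 mm.

PW ≈ 51.9 mm; rainfall ≈ 23.9 mm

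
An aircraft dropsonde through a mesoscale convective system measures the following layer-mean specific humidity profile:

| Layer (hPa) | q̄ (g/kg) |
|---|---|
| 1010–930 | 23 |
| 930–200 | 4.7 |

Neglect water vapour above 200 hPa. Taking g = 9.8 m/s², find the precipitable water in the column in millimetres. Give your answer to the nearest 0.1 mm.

Precipitable water is the column-integrated vapour mass per unit area: PW = (1/g) Σ q̄ Δp, with q in kg/kg and Δp in Pa (1 kg/m² of water = 1 mm).
Layer 1010–930 hPa: Δp = 80 hPa = 8000 Pa, q̄ = 0.023 kg/kg → 0.023 × 8000 / 9.8 = 18.78 mm
Layer 930–200 hPa: Δp = 730 hPa = 73000 Pa, q̄ = 0.0047 kg/kg → 0.0047 × 73000 / 9.8 = 35.01 mm
PW = 18.78 + 35.01 = 53.79 ≈ 53.8 mm.

PW ≈ 53.8 mm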